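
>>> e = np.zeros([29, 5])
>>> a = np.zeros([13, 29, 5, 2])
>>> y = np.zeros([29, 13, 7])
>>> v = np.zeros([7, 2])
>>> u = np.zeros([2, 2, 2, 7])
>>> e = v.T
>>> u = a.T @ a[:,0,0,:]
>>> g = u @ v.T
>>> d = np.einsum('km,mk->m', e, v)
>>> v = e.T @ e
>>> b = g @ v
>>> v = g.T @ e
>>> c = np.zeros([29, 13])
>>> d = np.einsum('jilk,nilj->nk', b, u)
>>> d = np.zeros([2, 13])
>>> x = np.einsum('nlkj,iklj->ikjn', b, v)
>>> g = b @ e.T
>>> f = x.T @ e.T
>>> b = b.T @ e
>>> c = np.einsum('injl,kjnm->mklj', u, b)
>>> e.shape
(2, 7)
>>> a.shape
(13, 29, 5, 2)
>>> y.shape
(29, 13, 7)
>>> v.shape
(7, 29, 5, 7)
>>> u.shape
(2, 5, 29, 2)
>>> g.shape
(2, 5, 29, 2)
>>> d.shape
(2, 13)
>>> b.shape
(7, 29, 5, 7)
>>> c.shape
(7, 7, 2, 29)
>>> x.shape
(7, 29, 7, 2)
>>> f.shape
(2, 7, 29, 2)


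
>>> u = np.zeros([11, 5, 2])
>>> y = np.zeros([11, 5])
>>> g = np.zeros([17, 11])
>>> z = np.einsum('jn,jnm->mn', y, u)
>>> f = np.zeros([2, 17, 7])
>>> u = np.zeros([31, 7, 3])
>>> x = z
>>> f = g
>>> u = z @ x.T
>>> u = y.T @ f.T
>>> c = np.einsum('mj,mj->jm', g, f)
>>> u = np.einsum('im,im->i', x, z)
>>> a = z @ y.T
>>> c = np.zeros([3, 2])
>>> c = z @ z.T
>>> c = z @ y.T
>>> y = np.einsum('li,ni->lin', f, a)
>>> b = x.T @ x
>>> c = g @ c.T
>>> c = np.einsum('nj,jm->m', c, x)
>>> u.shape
(2,)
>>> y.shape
(17, 11, 2)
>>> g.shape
(17, 11)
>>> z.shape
(2, 5)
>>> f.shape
(17, 11)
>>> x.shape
(2, 5)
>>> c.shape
(5,)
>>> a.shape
(2, 11)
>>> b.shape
(5, 5)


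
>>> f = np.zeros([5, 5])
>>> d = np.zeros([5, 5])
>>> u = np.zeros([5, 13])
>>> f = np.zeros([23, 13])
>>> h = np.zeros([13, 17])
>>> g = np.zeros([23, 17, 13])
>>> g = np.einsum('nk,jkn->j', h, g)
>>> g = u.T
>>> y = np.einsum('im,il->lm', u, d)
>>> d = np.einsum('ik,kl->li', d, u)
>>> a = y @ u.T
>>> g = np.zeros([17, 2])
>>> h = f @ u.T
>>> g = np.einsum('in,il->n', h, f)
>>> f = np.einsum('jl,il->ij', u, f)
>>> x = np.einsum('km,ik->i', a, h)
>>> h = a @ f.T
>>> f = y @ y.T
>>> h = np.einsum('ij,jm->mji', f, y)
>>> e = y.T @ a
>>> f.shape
(5, 5)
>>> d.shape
(13, 5)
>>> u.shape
(5, 13)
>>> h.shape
(13, 5, 5)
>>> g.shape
(5,)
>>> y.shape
(5, 13)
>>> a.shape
(5, 5)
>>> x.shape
(23,)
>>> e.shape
(13, 5)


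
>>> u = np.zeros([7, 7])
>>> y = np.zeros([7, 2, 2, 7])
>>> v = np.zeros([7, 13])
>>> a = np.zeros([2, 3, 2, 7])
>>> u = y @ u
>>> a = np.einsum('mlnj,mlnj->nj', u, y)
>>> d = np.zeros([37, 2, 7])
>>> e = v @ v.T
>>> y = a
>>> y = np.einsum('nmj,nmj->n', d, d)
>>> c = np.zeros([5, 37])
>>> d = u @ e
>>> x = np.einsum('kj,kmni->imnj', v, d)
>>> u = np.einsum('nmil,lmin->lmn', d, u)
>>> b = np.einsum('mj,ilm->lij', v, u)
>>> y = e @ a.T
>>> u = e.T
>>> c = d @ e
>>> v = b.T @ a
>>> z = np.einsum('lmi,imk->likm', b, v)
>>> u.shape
(7, 7)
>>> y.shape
(7, 2)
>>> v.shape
(13, 7, 7)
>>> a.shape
(2, 7)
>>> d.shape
(7, 2, 2, 7)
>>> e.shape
(7, 7)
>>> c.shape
(7, 2, 2, 7)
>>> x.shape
(7, 2, 2, 13)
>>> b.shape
(2, 7, 13)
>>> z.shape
(2, 13, 7, 7)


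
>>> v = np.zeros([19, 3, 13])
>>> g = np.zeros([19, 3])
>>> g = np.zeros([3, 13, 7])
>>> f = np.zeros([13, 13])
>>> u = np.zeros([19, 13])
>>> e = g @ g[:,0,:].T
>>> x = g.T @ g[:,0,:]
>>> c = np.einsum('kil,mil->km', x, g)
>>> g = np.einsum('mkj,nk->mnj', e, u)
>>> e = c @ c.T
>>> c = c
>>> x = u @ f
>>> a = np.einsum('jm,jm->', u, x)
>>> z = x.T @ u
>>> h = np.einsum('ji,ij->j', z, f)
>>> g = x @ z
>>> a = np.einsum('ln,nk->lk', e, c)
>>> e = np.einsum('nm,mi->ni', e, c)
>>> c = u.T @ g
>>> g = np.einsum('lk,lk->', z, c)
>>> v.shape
(19, 3, 13)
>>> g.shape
()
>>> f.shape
(13, 13)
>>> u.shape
(19, 13)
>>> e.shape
(7, 3)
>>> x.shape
(19, 13)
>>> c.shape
(13, 13)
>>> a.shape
(7, 3)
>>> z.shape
(13, 13)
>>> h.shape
(13,)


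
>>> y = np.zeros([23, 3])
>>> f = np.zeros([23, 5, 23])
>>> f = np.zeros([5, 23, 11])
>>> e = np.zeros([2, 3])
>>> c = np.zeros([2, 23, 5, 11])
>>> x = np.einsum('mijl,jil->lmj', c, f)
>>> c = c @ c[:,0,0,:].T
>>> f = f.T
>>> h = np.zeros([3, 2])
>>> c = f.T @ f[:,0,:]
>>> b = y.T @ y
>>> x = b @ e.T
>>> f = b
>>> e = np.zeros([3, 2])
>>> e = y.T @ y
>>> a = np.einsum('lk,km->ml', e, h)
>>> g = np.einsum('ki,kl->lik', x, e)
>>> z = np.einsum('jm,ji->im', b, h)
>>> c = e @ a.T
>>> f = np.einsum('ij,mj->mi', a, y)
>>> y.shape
(23, 3)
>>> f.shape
(23, 2)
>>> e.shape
(3, 3)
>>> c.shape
(3, 2)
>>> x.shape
(3, 2)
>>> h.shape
(3, 2)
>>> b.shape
(3, 3)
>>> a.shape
(2, 3)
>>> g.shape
(3, 2, 3)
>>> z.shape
(2, 3)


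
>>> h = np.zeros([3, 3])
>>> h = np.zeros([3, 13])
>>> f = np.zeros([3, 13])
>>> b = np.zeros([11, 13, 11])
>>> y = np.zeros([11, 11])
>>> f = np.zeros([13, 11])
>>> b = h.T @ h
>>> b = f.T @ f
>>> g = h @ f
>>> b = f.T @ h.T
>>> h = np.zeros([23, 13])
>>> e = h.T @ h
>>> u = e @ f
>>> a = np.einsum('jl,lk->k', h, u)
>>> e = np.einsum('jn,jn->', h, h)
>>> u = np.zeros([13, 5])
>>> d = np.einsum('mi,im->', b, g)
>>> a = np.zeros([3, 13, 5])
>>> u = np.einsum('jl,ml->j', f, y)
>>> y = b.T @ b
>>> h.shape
(23, 13)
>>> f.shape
(13, 11)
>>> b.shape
(11, 3)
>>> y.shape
(3, 3)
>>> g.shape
(3, 11)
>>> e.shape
()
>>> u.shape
(13,)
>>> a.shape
(3, 13, 5)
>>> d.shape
()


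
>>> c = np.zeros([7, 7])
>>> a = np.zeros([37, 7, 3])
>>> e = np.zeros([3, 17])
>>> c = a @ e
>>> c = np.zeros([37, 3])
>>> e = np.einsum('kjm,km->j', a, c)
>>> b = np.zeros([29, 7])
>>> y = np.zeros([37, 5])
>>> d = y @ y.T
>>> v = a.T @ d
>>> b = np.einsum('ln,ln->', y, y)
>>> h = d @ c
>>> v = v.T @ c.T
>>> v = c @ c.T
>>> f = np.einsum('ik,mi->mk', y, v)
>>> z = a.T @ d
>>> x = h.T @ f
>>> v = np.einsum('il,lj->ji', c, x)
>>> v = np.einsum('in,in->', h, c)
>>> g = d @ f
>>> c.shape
(37, 3)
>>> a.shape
(37, 7, 3)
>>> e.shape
(7,)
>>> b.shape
()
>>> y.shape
(37, 5)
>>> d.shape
(37, 37)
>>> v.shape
()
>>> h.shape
(37, 3)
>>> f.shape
(37, 5)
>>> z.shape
(3, 7, 37)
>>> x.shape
(3, 5)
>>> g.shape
(37, 5)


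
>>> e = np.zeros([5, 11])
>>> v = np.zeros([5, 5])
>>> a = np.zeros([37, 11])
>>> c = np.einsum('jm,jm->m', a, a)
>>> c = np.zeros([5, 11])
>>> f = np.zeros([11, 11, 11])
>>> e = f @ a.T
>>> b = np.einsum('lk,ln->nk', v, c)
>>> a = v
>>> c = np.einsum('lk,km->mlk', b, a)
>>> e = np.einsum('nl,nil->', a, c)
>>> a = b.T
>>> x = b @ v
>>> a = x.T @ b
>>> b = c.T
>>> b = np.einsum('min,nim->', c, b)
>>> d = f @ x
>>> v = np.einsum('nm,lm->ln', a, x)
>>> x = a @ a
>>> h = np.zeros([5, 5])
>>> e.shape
()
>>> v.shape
(11, 5)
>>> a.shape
(5, 5)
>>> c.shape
(5, 11, 5)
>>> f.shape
(11, 11, 11)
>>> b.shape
()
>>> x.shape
(5, 5)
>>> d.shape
(11, 11, 5)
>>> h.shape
(5, 5)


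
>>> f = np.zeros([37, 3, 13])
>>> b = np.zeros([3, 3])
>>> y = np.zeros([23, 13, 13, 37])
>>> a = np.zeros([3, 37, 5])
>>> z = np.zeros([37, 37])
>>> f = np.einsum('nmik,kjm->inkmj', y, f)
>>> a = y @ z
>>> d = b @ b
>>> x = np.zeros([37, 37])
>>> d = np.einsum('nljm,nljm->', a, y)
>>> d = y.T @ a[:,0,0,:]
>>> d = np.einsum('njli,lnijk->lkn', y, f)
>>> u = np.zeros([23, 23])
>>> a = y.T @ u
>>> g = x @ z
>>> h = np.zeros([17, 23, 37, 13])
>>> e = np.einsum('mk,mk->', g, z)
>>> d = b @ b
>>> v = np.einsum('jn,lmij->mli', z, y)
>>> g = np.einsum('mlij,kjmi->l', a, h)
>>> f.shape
(13, 23, 37, 13, 3)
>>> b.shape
(3, 3)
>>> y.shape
(23, 13, 13, 37)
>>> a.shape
(37, 13, 13, 23)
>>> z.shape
(37, 37)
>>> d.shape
(3, 3)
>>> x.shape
(37, 37)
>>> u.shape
(23, 23)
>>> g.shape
(13,)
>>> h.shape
(17, 23, 37, 13)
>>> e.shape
()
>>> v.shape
(13, 23, 13)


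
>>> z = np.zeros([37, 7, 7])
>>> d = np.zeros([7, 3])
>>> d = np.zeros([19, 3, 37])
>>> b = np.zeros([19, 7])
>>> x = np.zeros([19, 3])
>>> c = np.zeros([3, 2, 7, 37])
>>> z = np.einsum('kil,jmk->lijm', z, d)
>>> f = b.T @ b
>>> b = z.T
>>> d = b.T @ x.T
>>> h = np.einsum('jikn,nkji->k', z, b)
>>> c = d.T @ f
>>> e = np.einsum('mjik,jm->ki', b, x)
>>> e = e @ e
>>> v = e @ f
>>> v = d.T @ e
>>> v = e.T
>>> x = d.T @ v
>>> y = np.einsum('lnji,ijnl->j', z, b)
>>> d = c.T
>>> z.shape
(7, 7, 19, 3)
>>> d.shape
(7, 7, 19, 19)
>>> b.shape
(3, 19, 7, 7)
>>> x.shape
(19, 19, 7, 7)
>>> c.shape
(19, 19, 7, 7)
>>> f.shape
(7, 7)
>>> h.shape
(19,)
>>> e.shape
(7, 7)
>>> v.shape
(7, 7)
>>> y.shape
(19,)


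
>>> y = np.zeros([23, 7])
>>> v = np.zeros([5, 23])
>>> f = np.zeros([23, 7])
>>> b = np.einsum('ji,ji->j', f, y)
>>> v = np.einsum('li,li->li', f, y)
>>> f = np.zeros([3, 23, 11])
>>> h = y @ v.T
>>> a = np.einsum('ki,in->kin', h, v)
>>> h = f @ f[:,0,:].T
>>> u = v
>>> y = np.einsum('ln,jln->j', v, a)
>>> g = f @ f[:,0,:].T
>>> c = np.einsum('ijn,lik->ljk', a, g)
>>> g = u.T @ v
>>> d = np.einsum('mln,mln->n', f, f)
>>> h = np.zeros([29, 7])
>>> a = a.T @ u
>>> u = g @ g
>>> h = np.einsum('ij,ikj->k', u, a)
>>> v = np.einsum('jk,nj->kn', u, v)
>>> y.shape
(23,)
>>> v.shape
(7, 23)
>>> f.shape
(3, 23, 11)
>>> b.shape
(23,)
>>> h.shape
(23,)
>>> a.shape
(7, 23, 7)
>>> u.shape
(7, 7)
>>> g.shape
(7, 7)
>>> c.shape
(3, 23, 3)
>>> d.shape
(11,)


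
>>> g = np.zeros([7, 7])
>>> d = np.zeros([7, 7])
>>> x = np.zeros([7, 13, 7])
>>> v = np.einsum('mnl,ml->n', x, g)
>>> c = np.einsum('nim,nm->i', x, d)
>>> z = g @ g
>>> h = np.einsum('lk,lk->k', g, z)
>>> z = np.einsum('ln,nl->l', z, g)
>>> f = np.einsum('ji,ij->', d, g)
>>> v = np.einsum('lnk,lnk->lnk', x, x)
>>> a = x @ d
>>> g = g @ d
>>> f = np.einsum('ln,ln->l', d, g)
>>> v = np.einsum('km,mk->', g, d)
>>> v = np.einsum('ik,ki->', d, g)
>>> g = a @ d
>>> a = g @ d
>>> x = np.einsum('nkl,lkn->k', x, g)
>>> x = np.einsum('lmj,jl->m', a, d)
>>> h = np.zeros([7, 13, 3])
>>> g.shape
(7, 13, 7)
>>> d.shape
(7, 7)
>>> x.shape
(13,)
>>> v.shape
()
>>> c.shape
(13,)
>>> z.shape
(7,)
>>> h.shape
(7, 13, 3)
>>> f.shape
(7,)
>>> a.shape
(7, 13, 7)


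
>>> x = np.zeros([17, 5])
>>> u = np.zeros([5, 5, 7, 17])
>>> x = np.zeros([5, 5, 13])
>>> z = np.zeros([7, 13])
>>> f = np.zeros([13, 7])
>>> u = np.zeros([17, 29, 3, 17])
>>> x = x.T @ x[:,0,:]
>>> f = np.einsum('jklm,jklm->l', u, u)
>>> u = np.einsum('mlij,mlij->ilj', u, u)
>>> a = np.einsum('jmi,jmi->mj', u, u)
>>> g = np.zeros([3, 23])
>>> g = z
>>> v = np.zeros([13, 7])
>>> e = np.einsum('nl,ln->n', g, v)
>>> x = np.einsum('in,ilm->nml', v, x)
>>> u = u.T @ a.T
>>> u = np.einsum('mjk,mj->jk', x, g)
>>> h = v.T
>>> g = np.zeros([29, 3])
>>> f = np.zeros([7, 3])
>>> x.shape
(7, 13, 5)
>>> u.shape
(13, 5)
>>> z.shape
(7, 13)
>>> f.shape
(7, 3)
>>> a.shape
(29, 3)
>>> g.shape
(29, 3)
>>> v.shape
(13, 7)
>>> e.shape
(7,)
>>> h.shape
(7, 13)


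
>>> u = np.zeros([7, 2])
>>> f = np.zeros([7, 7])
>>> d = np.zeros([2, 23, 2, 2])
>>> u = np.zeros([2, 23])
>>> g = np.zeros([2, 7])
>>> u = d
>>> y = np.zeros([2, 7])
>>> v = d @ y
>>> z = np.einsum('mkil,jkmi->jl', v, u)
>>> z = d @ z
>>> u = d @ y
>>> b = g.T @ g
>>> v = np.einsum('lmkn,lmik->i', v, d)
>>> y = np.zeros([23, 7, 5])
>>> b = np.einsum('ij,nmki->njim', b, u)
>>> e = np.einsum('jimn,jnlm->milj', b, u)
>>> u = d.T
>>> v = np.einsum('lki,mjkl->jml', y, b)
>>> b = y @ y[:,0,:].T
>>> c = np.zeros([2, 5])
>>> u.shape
(2, 2, 23, 2)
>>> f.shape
(7, 7)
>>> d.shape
(2, 23, 2, 2)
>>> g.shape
(2, 7)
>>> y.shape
(23, 7, 5)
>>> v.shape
(7, 2, 23)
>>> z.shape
(2, 23, 2, 7)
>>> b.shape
(23, 7, 23)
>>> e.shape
(7, 7, 2, 2)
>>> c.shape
(2, 5)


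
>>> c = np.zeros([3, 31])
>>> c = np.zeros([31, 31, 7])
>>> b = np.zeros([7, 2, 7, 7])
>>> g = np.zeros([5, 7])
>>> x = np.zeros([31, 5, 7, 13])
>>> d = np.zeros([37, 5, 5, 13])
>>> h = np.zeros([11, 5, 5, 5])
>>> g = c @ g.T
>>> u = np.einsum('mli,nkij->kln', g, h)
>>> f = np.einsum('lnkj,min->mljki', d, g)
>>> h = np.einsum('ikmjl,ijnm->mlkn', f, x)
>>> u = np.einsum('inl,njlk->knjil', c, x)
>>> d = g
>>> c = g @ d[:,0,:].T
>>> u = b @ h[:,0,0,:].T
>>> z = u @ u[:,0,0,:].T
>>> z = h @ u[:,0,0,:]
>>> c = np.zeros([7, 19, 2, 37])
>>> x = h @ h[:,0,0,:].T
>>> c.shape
(7, 19, 2, 37)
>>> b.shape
(7, 2, 7, 7)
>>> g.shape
(31, 31, 5)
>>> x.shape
(13, 31, 37, 13)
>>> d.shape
(31, 31, 5)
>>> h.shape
(13, 31, 37, 7)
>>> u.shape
(7, 2, 7, 13)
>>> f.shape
(31, 37, 13, 5, 31)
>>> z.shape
(13, 31, 37, 13)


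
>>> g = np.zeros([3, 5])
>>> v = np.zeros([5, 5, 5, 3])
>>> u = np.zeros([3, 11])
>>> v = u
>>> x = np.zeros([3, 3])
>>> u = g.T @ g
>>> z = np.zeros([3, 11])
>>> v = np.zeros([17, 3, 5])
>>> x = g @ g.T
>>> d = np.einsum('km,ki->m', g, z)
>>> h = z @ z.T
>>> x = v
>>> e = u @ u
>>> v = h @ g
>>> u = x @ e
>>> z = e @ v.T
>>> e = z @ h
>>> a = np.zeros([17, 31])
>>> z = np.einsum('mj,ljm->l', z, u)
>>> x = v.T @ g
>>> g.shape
(3, 5)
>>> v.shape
(3, 5)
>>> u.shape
(17, 3, 5)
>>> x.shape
(5, 5)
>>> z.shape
(17,)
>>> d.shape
(5,)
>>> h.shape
(3, 3)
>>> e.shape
(5, 3)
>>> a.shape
(17, 31)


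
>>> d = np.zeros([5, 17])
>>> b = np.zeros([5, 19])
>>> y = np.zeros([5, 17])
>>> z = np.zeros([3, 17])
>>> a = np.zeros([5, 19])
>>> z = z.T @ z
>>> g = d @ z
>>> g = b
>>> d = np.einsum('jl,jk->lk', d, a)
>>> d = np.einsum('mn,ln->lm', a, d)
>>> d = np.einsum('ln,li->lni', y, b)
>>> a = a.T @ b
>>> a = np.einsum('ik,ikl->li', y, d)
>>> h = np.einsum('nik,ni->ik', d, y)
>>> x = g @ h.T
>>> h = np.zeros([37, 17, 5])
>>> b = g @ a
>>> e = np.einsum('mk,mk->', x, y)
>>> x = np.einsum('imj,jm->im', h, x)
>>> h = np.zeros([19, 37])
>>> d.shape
(5, 17, 19)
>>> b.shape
(5, 5)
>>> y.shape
(5, 17)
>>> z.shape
(17, 17)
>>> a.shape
(19, 5)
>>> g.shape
(5, 19)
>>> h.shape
(19, 37)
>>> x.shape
(37, 17)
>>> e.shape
()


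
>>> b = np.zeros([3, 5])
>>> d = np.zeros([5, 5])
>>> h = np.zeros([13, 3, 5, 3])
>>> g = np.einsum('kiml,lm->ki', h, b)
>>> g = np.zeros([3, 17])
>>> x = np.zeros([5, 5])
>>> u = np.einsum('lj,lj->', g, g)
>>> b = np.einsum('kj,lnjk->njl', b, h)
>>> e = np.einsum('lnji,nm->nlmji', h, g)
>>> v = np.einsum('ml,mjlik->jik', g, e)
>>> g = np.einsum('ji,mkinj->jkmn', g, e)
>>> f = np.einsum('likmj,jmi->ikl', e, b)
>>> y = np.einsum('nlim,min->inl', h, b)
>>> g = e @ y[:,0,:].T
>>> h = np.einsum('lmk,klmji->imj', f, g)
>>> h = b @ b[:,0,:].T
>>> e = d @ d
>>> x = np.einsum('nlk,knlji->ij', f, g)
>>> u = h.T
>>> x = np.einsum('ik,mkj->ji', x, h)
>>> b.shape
(3, 5, 13)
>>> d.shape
(5, 5)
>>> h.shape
(3, 5, 3)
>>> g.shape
(3, 13, 17, 5, 5)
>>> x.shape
(3, 5)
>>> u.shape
(3, 5, 3)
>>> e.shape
(5, 5)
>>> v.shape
(13, 5, 3)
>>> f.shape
(13, 17, 3)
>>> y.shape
(5, 13, 3)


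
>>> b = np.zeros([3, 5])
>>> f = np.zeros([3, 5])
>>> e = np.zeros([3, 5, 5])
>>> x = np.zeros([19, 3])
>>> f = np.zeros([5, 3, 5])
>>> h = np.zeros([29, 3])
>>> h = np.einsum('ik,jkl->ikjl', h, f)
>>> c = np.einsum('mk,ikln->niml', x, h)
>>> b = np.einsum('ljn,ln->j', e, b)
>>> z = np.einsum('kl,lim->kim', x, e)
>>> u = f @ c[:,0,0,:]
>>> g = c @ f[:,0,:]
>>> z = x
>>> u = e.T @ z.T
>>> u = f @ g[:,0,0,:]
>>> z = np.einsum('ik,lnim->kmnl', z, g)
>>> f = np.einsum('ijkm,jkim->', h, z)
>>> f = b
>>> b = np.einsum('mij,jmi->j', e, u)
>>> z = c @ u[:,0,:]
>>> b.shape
(5,)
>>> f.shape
(5,)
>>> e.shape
(3, 5, 5)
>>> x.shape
(19, 3)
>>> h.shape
(29, 3, 5, 5)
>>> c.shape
(5, 29, 19, 5)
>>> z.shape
(5, 29, 19, 5)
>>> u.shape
(5, 3, 5)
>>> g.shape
(5, 29, 19, 5)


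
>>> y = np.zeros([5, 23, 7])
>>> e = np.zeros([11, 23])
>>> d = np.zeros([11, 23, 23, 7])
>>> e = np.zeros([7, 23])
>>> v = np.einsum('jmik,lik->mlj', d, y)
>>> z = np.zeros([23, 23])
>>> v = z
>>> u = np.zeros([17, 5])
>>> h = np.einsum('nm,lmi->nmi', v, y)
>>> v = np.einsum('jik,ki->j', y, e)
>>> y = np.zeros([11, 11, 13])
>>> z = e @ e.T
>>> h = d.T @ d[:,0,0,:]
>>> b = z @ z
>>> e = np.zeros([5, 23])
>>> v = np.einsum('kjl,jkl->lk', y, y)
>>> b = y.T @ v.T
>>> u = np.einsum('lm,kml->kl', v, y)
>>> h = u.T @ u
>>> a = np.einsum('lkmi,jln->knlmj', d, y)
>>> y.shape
(11, 11, 13)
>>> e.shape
(5, 23)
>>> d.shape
(11, 23, 23, 7)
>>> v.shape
(13, 11)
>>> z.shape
(7, 7)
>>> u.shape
(11, 13)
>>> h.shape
(13, 13)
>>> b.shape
(13, 11, 13)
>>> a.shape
(23, 13, 11, 23, 11)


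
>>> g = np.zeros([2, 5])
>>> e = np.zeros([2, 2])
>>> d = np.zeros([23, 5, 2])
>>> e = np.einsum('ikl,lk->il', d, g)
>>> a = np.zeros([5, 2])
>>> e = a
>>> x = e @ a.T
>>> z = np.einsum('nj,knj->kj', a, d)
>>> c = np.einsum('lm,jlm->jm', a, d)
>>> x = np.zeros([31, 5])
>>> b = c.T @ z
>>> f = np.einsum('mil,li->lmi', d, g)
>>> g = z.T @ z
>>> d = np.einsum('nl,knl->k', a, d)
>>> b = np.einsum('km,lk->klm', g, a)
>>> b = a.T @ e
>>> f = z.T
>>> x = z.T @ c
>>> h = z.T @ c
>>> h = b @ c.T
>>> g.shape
(2, 2)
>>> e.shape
(5, 2)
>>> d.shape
(23,)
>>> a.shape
(5, 2)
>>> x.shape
(2, 2)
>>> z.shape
(23, 2)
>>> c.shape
(23, 2)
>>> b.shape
(2, 2)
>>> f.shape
(2, 23)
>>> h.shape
(2, 23)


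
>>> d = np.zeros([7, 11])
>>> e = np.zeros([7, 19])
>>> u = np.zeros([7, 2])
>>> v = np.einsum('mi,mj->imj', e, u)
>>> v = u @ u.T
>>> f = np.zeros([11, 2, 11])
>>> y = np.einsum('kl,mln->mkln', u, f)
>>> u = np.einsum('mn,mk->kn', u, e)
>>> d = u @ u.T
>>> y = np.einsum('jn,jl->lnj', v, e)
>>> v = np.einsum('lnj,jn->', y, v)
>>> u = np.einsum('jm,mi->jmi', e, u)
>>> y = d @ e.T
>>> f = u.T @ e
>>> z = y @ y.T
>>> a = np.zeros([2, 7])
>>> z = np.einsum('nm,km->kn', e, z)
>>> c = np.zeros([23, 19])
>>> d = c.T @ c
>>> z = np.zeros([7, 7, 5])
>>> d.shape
(19, 19)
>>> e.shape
(7, 19)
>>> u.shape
(7, 19, 2)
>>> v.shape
()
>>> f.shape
(2, 19, 19)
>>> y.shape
(19, 7)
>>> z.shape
(7, 7, 5)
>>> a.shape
(2, 7)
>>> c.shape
(23, 19)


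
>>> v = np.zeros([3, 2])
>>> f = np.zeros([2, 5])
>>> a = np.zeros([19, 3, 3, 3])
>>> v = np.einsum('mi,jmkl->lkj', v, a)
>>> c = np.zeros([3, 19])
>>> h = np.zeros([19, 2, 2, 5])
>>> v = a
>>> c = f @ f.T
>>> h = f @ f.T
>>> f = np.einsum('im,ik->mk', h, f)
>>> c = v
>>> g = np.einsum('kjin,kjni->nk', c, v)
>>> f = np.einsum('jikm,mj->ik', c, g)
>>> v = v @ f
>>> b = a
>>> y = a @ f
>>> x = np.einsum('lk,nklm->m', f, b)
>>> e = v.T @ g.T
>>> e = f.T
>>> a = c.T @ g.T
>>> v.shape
(19, 3, 3, 3)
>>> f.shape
(3, 3)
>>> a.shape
(3, 3, 3, 3)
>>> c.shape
(19, 3, 3, 3)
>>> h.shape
(2, 2)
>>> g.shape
(3, 19)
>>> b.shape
(19, 3, 3, 3)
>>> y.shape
(19, 3, 3, 3)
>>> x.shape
(3,)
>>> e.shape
(3, 3)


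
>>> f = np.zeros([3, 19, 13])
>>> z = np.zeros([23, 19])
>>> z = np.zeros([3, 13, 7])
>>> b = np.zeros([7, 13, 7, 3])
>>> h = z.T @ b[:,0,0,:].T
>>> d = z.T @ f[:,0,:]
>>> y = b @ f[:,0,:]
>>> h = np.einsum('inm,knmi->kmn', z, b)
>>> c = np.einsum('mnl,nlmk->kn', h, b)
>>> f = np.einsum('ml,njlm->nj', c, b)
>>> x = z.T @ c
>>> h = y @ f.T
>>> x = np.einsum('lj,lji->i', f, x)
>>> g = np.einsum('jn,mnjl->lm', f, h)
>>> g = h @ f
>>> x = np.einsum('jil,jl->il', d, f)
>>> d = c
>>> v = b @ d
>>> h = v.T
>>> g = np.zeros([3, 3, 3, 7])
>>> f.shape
(7, 13)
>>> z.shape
(3, 13, 7)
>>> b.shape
(7, 13, 7, 3)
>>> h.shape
(7, 7, 13, 7)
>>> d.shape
(3, 7)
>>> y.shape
(7, 13, 7, 13)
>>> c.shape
(3, 7)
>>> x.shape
(13, 13)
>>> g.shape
(3, 3, 3, 7)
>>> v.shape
(7, 13, 7, 7)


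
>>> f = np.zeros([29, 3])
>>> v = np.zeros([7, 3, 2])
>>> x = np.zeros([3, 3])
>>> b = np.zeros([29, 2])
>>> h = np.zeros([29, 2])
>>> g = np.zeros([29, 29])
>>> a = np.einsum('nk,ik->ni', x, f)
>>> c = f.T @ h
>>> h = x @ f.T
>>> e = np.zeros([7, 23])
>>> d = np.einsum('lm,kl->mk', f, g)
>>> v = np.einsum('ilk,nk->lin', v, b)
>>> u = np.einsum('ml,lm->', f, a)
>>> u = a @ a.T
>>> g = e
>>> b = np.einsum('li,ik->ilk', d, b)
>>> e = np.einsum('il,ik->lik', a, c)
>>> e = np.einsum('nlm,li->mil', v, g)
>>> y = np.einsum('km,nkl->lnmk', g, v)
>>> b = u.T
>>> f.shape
(29, 3)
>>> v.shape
(3, 7, 29)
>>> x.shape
(3, 3)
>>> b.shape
(3, 3)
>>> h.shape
(3, 29)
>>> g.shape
(7, 23)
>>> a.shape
(3, 29)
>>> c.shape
(3, 2)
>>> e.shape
(29, 23, 7)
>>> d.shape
(3, 29)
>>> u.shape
(3, 3)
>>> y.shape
(29, 3, 23, 7)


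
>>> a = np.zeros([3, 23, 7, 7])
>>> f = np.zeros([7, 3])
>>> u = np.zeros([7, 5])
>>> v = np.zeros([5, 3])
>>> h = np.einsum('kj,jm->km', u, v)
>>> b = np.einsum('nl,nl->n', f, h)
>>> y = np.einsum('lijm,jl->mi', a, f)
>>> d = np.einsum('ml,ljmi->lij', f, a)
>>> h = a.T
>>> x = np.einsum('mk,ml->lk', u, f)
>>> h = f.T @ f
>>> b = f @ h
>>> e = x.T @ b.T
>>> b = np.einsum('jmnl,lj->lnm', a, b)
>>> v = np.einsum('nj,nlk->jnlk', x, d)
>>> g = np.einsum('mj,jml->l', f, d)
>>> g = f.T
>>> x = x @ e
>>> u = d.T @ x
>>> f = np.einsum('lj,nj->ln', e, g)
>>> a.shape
(3, 23, 7, 7)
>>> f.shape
(5, 3)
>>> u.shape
(23, 7, 7)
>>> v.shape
(5, 3, 7, 23)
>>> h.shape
(3, 3)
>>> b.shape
(7, 7, 23)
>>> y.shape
(7, 23)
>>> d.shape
(3, 7, 23)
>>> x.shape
(3, 7)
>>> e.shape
(5, 7)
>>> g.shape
(3, 7)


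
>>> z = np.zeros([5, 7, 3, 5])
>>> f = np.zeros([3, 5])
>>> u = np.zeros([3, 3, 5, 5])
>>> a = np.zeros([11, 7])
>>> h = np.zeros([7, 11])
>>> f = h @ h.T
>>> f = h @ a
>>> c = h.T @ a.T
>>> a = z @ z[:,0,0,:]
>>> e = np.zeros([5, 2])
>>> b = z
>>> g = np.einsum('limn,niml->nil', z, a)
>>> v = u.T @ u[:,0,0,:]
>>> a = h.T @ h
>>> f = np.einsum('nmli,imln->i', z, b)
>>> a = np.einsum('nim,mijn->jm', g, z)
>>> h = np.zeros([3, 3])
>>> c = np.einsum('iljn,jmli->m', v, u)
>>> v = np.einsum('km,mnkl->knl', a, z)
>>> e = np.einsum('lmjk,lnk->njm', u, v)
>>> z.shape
(5, 7, 3, 5)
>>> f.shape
(5,)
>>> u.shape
(3, 3, 5, 5)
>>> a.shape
(3, 5)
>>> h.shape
(3, 3)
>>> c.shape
(3,)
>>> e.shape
(7, 5, 3)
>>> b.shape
(5, 7, 3, 5)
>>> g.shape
(5, 7, 5)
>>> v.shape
(3, 7, 5)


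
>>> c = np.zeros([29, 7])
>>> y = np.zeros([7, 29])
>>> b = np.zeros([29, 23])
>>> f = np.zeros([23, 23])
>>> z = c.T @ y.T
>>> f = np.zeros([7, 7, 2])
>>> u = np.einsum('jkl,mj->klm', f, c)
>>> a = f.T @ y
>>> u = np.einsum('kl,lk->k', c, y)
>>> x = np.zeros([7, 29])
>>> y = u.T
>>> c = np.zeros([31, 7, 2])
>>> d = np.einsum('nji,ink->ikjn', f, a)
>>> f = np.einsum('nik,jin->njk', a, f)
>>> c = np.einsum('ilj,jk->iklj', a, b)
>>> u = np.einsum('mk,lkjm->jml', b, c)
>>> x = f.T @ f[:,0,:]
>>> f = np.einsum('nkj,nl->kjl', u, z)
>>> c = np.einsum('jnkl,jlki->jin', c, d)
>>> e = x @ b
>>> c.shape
(2, 7, 23)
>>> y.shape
(29,)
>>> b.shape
(29, 23)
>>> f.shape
(29, 2, 7)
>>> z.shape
(7, 7)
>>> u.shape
(7, 29, 2)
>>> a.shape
(2, 7, 29)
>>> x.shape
(29, 7, 29)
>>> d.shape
(2, 29, 7, 7)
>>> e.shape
(29, 7, 23)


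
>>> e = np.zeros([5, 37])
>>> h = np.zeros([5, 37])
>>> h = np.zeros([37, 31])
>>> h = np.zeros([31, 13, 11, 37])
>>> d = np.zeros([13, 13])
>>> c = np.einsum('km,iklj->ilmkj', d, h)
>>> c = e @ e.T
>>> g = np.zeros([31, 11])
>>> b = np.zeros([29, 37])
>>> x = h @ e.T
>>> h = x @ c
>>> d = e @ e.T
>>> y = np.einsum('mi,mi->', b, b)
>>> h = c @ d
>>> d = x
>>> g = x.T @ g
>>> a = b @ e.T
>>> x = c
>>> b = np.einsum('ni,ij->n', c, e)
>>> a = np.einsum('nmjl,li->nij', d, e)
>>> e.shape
(5, 37)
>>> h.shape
(5, 5)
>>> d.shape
(31, 13, 11, 5)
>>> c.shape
(5, 5)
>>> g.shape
(5, 11, 13, 11)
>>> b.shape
(5,)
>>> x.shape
(5, 5)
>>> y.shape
()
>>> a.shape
(31, 37, 11)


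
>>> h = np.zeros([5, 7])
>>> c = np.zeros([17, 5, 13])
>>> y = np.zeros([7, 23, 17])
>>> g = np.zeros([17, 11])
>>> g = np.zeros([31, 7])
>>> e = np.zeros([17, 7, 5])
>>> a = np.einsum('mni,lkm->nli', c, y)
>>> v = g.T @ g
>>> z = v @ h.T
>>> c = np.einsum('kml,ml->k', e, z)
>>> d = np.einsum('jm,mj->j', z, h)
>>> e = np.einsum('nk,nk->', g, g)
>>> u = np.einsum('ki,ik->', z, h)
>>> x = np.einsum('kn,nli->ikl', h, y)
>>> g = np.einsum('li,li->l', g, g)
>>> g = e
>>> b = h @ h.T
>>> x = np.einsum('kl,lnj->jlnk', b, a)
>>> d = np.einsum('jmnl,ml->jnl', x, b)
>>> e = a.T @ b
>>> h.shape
(5, 7)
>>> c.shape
(17,)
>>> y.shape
(7, 23, 17)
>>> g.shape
()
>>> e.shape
(13, 7, 5)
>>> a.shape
(5, 7, 13)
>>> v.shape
(7, 7)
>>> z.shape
(7, 5)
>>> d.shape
(13, 7, 5)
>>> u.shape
()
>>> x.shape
(13, 5, 7, 5)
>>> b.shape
(5, 5)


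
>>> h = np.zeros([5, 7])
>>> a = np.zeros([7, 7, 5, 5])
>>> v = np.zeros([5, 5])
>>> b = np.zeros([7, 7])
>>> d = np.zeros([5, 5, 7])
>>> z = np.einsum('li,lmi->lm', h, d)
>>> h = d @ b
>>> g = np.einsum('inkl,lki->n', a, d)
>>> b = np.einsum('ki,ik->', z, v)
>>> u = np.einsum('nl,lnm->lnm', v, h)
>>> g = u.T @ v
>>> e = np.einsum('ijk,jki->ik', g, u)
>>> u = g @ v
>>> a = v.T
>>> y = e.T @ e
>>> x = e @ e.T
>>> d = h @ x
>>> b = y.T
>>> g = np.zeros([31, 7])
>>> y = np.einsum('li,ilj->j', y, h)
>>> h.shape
(5, 5, 7)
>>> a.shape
(5, 5)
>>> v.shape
(5, 5)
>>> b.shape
(5, 5)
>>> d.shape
(5, 5, 7)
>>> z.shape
(5, 5)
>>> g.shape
(31, 7)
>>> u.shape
(7, 5, 5)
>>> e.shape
(7, 5)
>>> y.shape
(7,)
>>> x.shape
(7, 7)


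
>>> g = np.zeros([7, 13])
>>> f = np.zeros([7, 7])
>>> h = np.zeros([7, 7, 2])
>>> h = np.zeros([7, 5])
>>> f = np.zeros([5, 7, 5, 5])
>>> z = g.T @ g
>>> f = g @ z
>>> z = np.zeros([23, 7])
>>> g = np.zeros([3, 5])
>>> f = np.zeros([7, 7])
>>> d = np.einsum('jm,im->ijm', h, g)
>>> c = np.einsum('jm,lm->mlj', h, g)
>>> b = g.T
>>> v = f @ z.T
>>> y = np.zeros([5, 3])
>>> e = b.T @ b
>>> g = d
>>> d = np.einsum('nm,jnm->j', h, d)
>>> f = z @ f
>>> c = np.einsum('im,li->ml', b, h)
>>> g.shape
(3, 7, 5)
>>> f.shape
(23, 7)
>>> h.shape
(7, 5)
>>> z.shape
(23, 7)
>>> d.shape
(3,)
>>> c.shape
(3, 7)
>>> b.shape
(5, 3)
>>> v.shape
(7, 23)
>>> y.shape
(5, 3)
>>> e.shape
(3, 3)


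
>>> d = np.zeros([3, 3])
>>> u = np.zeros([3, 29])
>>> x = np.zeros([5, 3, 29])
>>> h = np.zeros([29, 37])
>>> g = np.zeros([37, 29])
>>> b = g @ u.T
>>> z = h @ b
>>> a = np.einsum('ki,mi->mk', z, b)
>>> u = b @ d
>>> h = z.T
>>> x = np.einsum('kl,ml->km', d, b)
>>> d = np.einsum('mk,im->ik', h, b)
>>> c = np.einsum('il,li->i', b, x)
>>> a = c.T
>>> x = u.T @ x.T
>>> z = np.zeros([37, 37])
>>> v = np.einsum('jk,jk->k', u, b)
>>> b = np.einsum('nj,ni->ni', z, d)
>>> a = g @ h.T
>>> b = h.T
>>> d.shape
(37, 29)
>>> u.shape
(37, 3)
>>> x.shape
(3, 3)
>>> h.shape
(3, 29)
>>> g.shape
(37, 29)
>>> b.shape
(29, 3)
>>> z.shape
(37, 37)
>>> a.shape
(37, 3)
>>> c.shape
(37,)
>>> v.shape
(3,)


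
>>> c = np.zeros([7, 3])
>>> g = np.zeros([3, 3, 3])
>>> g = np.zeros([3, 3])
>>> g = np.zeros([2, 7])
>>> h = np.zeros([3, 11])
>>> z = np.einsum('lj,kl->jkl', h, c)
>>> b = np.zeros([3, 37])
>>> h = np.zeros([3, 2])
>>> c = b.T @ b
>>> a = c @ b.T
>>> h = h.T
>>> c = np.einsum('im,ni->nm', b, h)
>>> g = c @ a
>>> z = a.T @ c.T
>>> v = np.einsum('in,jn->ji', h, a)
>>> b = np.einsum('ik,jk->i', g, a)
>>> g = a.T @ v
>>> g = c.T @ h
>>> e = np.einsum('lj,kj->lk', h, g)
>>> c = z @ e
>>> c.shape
(3, 37)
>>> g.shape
(37, 3)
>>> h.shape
(2, 3)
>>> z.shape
(3, 2)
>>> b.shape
(2,)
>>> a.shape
(37, 3)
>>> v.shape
(37, 2)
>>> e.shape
(2, 37)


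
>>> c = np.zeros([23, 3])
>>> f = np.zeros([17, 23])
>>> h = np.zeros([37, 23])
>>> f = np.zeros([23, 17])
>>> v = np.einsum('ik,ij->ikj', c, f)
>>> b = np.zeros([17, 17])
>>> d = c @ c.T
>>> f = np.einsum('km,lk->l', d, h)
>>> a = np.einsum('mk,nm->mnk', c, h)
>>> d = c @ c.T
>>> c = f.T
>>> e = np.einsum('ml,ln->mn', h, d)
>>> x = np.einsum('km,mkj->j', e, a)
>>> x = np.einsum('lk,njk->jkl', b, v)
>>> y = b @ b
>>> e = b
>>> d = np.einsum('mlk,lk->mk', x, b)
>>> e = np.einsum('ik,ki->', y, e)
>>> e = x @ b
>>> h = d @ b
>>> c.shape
(37,)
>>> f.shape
(37,)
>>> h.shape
(3, 17)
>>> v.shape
(23, 3, 17)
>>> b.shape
(17, 17)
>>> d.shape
(3, 17)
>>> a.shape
(23, 37, 3)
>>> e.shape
(3, 17, 17)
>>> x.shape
(3, 17, 17)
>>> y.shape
(17, 17)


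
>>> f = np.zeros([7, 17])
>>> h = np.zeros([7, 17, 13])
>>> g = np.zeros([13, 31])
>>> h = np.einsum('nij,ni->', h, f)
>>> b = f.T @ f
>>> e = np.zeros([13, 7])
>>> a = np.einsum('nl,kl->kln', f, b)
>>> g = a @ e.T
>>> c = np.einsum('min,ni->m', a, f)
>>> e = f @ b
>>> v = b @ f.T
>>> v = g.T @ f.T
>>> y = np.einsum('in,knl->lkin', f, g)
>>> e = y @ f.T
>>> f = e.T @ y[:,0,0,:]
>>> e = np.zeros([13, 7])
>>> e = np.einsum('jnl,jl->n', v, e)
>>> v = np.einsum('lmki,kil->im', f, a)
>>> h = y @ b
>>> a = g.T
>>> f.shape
(7, 7, 17, 17)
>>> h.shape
(13, 17, 7, 17)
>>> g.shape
(17, 17, 13)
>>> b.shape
(17, 17)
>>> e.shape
(17,)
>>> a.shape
(13, 17, 17)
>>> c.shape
(17,)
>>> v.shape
(17, 7)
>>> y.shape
(13, 17, 7, 17)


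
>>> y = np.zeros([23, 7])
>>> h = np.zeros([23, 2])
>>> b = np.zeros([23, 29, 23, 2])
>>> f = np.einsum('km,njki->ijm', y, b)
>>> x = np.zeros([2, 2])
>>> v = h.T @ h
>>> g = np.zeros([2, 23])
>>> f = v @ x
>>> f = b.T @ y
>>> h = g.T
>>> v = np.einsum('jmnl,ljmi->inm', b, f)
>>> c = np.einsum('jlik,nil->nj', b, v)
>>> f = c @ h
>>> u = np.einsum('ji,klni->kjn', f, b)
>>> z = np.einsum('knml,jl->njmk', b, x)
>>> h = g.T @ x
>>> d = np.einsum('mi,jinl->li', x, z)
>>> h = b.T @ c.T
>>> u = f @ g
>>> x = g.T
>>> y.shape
(23, 7)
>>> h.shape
(2, 23, 29, 7)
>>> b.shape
(23, 29, 23, 2)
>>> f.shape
(7, 2)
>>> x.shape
(23, 2)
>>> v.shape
(7, 23, 29)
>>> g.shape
(2, 23)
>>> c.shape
(7, 23)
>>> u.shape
(7, 23)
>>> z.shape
(29, 2, 23, 23)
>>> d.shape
(23, 2)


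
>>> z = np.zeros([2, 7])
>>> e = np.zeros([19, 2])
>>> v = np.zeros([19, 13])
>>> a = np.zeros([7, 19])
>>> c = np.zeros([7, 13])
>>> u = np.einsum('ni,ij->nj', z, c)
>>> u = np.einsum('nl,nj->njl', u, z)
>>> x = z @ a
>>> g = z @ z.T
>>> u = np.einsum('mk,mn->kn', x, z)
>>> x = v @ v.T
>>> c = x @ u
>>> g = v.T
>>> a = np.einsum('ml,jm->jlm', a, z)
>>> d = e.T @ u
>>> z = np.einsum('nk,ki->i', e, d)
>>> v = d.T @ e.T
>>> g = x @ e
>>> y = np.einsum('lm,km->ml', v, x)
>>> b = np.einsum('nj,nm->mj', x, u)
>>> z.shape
(7,)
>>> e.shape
(19, 2)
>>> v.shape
(7, 19)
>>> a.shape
(2, 19, 7)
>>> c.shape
(19, 7)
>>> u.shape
(19, 7)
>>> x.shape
(19, 19)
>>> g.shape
(19, 2)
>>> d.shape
(2, 7)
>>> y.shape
(19, 7)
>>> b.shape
(7, 19)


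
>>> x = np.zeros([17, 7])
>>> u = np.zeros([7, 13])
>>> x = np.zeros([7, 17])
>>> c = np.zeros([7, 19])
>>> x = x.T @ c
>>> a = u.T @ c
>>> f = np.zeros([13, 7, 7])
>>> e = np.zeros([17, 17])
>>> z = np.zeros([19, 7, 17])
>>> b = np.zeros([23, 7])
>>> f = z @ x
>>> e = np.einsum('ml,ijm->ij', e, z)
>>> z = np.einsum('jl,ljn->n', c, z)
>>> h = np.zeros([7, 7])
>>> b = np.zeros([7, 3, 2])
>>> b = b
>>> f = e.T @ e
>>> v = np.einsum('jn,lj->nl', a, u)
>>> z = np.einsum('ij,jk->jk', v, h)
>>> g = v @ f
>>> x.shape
(17, 19)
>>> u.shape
(7, 13)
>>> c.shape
(7, 19)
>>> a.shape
(13, 19)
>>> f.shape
(7, 7)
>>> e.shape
(19, 7)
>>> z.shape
(7, 7)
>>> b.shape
(7, 3, 2)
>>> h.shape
(7, 7)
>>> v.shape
(19, 7)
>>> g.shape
(19, 7)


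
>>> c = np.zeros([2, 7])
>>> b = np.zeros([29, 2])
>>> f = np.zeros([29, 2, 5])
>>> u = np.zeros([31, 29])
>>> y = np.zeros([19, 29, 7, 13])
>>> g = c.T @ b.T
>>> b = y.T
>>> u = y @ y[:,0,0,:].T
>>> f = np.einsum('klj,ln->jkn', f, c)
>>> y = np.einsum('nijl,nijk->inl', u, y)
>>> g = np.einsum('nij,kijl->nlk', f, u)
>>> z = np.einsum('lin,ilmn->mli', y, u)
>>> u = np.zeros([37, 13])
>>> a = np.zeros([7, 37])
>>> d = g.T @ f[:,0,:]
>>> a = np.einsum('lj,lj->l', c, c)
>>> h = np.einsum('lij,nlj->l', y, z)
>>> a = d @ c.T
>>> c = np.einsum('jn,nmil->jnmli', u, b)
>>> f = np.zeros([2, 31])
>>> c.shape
(37, 13, 7, 19, 29)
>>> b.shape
(13, 7, 29, 19)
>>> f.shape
(2, 31)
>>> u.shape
(37, 13)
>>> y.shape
(29, 19, 19)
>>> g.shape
(5, 19, 19)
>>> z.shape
(7, 29, 19)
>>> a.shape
(19, 19, 2)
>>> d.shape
(19, 19, 7)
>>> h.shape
(29,)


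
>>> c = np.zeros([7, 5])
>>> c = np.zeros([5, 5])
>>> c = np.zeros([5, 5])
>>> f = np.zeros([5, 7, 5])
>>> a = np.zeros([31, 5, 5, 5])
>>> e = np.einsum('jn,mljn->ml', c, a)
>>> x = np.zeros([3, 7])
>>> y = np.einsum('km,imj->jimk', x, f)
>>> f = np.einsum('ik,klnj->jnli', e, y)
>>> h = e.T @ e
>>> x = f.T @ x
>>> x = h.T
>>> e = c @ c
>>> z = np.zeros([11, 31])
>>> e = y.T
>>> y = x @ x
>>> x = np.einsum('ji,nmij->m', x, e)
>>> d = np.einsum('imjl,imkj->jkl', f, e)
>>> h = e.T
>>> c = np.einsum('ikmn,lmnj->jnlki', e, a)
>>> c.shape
(5, 5, 31, 7, 3)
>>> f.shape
(3, 7, 5, 31)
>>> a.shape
(31, 5, 5, 5)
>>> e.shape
(3, 7, 5, 5)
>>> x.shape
(7,)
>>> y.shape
(5, 5)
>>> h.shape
(5, 5, 7, 3)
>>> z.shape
(11, 31)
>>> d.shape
(5, 5, 31)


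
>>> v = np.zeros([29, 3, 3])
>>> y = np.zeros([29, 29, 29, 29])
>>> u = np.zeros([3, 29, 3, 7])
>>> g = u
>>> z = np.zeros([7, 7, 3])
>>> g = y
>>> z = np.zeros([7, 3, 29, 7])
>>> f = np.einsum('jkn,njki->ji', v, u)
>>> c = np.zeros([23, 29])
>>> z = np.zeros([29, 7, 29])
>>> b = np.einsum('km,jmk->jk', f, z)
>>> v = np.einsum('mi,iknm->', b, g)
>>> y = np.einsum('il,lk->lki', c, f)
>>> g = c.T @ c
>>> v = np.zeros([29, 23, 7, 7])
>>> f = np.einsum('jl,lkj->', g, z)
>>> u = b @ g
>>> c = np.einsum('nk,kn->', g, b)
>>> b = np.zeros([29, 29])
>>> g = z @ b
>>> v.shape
(29, 23, 7, 7)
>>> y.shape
(29, 7, 23)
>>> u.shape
(29, 29)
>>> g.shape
(29, 7, 29)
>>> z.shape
(29, 7, 29)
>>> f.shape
()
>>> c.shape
()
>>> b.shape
(29, 29)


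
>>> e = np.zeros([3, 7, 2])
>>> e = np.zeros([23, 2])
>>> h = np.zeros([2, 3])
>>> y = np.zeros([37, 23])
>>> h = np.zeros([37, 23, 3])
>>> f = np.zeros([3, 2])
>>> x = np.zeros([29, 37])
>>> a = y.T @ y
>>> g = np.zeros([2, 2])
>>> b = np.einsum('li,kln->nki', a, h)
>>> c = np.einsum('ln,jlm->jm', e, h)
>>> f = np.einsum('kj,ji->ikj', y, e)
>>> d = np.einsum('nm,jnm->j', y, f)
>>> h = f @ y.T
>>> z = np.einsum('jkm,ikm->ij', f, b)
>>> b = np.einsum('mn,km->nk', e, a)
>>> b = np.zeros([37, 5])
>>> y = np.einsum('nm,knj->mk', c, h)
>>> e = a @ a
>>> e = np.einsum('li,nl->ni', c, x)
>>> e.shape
(29, 3)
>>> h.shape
(2, 37, 37)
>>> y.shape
(3, 2)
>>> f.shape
(2, 37, 23)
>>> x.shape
(29, 37)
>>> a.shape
(23, 23)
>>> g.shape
(2, 2)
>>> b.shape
(37, 5)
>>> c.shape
(37, 3)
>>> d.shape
(2,)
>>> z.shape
(3, 2)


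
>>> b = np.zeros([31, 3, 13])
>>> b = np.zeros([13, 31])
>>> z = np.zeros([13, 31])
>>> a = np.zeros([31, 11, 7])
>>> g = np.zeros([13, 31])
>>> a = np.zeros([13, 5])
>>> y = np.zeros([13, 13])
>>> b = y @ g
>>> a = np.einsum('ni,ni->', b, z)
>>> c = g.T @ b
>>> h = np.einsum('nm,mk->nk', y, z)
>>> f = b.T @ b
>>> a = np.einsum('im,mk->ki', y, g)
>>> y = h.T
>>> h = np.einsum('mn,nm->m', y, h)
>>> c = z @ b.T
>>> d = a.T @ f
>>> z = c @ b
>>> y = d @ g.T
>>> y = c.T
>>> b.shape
(13, 31)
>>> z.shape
(13, 31)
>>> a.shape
(31, 13)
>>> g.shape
(13, 31)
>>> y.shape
(13, 13)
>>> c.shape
(13, 13)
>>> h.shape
(31,)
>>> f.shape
(31, 31)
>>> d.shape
(13, 31)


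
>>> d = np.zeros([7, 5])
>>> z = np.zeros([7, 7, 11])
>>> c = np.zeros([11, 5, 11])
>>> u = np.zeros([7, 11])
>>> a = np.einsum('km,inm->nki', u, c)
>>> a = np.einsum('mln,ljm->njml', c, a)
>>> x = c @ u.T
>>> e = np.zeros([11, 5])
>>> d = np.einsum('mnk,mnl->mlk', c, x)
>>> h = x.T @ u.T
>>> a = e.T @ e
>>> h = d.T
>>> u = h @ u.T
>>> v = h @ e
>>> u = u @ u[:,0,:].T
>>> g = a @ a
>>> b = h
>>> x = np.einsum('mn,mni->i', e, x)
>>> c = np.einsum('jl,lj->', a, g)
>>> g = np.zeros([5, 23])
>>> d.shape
(11, 7, 11)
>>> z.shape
(7, 7, 11)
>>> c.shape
()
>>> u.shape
(11, 7, 11)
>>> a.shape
(5, 5)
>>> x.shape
(7,)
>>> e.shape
(11, 5)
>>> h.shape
(11, 7, 11)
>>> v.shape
(11, 7, 5)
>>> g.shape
(5, 23)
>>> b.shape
(11, 7, 11)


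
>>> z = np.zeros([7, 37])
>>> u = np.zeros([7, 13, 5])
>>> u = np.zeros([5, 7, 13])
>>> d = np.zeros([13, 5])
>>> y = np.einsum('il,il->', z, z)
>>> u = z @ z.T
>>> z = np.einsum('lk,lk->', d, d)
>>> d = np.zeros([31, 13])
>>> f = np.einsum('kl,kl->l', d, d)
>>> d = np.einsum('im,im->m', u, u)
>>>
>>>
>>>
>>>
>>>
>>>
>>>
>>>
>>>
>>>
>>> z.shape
()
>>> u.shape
(7, 7)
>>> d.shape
(7,)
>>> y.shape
()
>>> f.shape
(13,)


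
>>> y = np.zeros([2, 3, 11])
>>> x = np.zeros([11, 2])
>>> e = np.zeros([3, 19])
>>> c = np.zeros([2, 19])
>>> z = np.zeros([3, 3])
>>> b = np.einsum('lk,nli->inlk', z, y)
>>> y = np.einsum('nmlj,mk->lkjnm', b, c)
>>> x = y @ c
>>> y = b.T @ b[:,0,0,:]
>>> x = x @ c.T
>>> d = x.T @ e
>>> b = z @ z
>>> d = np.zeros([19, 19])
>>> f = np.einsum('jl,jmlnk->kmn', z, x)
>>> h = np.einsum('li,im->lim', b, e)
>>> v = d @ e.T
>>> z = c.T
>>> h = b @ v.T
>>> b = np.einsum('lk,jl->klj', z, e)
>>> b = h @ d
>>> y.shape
(3, 3, 2, 3)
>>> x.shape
(3, 19, 3, 11, 2)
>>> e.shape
(3, 19)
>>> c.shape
(2, 19)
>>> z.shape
(19, 2)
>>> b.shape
(3, 19)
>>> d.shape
(19, 19)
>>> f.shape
(2, 19, 11)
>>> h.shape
(3, 19)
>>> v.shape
(19, 3)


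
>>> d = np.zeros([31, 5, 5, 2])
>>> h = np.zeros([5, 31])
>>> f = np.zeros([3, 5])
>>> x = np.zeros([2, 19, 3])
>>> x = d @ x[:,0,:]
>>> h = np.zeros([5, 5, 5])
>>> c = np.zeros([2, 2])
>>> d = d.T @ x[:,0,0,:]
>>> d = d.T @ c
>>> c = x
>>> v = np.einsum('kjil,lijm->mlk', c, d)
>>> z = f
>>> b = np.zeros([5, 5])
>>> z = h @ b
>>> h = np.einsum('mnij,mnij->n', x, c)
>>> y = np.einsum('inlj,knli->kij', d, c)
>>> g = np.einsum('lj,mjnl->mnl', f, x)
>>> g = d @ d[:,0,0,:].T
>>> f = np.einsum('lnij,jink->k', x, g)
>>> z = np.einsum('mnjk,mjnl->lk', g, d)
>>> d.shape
(3, 5, 5, 2)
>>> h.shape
(5,)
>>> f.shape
(3,)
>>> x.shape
(31, 5, 5, 3)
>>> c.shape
(31, 5, 5, 3)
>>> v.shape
(2, 3, 31)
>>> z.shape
(2, 3)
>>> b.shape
(5, 5)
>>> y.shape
(31, 3, 2)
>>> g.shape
(3, 5, 5, 3)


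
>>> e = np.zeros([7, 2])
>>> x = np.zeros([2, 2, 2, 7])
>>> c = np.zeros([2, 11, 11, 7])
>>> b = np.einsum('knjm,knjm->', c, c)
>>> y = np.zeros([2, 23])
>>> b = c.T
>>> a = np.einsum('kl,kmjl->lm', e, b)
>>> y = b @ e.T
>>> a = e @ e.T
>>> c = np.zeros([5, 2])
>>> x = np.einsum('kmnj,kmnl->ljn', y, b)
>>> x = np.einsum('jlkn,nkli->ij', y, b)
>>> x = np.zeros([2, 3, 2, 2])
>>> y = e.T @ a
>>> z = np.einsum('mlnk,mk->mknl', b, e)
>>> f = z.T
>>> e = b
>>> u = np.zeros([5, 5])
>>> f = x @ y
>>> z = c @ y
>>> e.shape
(7, 11, 11, 2)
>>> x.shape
(2, 3, 2, 2)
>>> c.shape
(5, 2)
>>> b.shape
(7, 11, 11, 2)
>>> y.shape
(2, 7)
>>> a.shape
(7, 7)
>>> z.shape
(5, 7)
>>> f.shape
(2, 3, 2, 7)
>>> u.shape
(5, 5)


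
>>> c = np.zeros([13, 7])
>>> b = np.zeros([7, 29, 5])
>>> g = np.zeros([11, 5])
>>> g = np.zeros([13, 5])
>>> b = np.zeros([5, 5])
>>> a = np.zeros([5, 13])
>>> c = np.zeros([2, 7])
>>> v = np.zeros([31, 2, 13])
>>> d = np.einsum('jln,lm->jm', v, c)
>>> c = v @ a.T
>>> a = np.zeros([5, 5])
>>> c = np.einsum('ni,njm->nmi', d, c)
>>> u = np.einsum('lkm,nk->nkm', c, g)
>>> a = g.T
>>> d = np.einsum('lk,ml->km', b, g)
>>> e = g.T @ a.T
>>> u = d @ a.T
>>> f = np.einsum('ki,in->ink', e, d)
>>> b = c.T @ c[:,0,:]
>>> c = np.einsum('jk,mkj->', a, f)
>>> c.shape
()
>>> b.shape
(7, 5, 7)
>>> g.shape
(13, 5)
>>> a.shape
(5, 13)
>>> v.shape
(31, 2, 13)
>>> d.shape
(5, 13)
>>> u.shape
(5, 5)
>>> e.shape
(5, 5)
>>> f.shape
(5, 13, 5)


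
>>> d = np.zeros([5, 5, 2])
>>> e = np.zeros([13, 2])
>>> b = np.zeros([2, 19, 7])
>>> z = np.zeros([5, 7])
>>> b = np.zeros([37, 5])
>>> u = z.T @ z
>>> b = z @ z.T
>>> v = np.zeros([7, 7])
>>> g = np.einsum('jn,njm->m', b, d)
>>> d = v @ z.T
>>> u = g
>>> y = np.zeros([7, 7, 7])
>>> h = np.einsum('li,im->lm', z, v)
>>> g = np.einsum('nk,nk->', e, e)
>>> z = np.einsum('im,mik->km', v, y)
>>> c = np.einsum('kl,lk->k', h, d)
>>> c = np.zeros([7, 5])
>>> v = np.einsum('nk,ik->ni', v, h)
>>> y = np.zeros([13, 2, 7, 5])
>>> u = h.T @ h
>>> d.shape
(7, 5)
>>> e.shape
(13, 2)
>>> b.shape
(5, 5)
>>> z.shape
(7, 7)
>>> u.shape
(7, 7)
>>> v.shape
(7, 5)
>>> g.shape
()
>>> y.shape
(13, 2, 7, 5)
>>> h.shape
(5, 7)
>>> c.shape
(7, 5)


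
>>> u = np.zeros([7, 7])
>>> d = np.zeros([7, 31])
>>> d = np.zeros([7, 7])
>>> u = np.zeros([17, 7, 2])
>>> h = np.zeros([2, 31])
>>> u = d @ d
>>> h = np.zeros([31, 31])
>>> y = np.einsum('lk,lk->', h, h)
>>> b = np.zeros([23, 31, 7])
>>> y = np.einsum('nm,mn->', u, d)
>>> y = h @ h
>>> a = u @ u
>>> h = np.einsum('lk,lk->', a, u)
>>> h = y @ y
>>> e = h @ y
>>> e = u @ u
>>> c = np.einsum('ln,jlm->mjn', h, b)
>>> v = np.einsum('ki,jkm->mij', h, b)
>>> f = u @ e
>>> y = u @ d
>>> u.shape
(7, 7)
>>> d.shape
(7, 7)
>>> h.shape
(31, 31)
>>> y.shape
(7, 7)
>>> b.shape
(23, 31, 7)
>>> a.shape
(7, 7)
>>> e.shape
(7, 7)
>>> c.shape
(7, 23, 31)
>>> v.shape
(7, 31, 23)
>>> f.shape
(7, 7)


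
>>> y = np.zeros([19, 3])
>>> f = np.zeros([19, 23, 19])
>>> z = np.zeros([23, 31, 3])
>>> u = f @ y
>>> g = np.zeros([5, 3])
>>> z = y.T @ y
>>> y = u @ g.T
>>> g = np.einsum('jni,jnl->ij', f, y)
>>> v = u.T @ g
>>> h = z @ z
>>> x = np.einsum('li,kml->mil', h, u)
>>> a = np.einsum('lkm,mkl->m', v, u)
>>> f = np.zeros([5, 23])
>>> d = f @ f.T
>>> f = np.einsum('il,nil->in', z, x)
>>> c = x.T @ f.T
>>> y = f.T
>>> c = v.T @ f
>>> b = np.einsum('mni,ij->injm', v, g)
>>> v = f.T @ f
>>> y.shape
(23, 3)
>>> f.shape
(3, 23)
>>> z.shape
(3, 3)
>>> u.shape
(19, 23, 3)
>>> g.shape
(19, 19)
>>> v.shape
(23, 23)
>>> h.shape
(3, 3)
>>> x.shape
(23, 3, 3)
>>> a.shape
(19,)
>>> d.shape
(5, 5)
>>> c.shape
(19, 23, 23)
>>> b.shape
(19, 23, 19, 3)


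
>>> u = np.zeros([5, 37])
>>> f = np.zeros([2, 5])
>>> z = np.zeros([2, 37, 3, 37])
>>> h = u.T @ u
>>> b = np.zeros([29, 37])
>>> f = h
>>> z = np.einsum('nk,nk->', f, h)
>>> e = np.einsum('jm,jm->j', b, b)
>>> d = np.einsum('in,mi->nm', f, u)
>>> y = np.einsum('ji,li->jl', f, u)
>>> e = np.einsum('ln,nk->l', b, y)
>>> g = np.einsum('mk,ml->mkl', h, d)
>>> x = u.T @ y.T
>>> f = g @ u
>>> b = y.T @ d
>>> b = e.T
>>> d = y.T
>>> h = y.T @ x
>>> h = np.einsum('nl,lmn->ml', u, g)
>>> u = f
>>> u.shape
(37, 37, 37)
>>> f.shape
(37, 37, 37)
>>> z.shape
()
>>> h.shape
(37, 37)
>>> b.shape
(29,)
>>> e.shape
(29,)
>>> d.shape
(5, 37)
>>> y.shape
(37, 5)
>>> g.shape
(37, 37, 5)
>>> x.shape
(37, 37)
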